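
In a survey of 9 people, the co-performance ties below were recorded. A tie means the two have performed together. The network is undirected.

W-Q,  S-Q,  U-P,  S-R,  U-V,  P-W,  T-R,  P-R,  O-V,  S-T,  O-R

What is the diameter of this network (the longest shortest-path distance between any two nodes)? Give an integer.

4

Eccentricity of each node (its greatest distance to any other): O:3, P:2, Q:4, R:2, S:3, T:3, U:3, V:4, W:3.
The maximum eccentricity is 4, realized for instance by the pair V–Q via V – O – R – S – Q. So the diameter is 4.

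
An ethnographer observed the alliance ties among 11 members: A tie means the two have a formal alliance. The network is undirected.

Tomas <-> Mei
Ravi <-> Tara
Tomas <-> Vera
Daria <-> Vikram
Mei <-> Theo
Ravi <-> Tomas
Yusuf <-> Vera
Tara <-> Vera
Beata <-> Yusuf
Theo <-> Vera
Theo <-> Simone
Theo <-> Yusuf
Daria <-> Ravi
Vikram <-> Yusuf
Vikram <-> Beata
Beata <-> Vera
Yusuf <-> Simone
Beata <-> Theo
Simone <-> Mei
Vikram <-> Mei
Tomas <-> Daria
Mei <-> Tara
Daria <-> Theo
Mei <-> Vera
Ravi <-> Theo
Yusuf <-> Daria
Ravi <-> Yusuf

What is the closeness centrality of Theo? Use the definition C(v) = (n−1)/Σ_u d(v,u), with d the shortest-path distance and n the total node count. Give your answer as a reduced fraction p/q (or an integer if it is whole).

Distances from Theo: Beata:1, Daria:1, Mei:1, Ravi:1, Simone:1, Tara:2, Tomas:2, Vera:1, Vikram:2, Yusuf:1. Sum = 13.
n = 11, so closeness = 10/13.

10/13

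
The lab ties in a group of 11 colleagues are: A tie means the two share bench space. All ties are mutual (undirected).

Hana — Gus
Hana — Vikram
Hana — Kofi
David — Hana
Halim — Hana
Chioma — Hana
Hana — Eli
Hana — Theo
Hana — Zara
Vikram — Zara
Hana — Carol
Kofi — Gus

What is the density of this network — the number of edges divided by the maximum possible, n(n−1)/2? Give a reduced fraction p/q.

12/55

There are 12 edges and 11 nodes, so the maximum possible is C(11,2) = 55.
Density = 12/55.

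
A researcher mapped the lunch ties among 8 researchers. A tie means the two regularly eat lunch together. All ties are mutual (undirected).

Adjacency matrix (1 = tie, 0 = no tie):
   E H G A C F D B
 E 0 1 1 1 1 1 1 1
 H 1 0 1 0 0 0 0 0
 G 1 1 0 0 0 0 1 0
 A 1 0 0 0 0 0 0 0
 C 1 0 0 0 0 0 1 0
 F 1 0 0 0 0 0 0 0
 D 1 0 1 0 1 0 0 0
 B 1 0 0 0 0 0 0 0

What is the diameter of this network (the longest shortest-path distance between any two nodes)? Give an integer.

Eccentricity of each node (its greatest distance to any other): A:2, B:2, C:2, D:2, E:1, F:2, G:2, H:2.
The maximum eccentricity is 2, realized for instance by the pair H–A via H – E – A. So the diameter is 2.

2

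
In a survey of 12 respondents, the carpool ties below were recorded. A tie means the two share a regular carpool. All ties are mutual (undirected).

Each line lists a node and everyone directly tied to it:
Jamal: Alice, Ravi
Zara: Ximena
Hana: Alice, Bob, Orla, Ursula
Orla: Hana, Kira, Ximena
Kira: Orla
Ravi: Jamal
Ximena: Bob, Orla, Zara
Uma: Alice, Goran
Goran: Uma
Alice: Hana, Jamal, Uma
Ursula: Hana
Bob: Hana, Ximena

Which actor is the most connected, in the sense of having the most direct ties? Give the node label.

Hana

Degrees — Alice:3, Bob:2, Goran:1, Hana:4, Jamal:2, Kira:1, Orla:3, Ravi:1, Uma:2, Ursula:1, Ximena:3, Zara:1.
The maximum is 4, attained only by Hana.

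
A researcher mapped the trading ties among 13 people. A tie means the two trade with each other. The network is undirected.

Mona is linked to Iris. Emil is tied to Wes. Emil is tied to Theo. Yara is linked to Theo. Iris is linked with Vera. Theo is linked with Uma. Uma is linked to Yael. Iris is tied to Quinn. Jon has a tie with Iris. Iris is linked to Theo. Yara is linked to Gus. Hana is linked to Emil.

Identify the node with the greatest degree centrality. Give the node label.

Iris

Degrees — Emil:3, Gus:1, Hana:1, Iris:5, Jon:1, Mona:1, Quinn:1, Theo:4, Uma:2, Vera:1, Wes:1, Yael:1, Yara:2.
The maximum is 5, attained only by Iris.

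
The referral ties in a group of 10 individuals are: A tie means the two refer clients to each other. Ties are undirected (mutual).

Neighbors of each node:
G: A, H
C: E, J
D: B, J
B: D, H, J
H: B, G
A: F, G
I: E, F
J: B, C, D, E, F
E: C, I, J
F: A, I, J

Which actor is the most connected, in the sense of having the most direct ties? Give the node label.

Degrees — A:2, B:3, C:2, D:2, E:3, F:3, G:2, H:2, I:2, J:5.
The maximum is 5, attained only by J.

J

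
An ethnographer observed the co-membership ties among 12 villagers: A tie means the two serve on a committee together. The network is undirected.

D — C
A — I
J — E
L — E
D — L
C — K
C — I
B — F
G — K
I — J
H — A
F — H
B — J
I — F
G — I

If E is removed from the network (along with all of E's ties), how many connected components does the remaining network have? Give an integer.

1

E's neighbors (J and L) remain reachable from one another through other ties, so the rest of the network stays in one piece.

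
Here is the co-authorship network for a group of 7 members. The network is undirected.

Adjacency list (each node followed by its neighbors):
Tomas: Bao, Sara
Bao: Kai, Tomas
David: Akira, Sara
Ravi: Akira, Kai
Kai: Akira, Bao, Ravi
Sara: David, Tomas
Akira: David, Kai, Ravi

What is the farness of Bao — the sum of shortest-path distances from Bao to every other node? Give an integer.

Distances from Bao: Akira:2, David:3, Kai:1, Ravi:2, Sara:2, Tomas:1.
Sum = 2 + 3 + 1 + 2 + 2 + 1 = 11.

11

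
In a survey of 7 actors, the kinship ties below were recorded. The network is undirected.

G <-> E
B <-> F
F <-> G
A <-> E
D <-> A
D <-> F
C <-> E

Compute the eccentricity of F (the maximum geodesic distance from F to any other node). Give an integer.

3

Distances from F: A:2, B:1, C:3, D:1, E:2, G:1.
The largest is 3 (to C), so the eccentricity of F is 3.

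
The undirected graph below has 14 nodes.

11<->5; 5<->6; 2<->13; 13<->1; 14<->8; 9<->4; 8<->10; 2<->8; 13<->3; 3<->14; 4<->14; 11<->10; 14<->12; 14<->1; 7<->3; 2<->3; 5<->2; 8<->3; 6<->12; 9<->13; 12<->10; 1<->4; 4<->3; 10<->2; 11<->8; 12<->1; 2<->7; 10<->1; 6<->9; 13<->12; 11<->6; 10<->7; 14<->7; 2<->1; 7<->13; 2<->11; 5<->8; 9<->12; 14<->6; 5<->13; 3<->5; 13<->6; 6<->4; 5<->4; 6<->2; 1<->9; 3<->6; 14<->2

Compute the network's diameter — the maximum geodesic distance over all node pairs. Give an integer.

3

Eccentricity of each node (its greatest distance to any other): 1:2, 2:2, 3:2, 4:2, 5:2, 6:2, 7:2, 8:3, 9:3, 10:2, 11:2, 12:2, 13:2, 14:2.
The maximum eccentricity is 3, realized for instance by the pair 8–9 via 8 – 11 – 6 – 9. So the diameter is 3.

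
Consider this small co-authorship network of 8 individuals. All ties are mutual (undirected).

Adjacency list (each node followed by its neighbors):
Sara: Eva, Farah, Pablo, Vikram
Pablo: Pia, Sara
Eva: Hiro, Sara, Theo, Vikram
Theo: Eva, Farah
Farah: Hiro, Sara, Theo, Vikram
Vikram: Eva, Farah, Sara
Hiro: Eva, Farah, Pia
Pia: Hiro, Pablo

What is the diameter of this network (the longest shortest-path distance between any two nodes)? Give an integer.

Eccentricity of each node (its greatest distance to any other): Eva:2, Farah:2, Hiro:2, Pablo:3, Pia:3, Sara:2, Theo:3, Vikram:3.
The maximum eccentricity is 3, realized for instance by the pair Vikram–Pia via Vikram – Eva – Hiro – Pia. So the diameter is 3.

3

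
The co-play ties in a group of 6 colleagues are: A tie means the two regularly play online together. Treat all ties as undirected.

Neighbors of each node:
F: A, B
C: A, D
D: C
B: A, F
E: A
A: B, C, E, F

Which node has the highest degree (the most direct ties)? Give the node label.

Degrees — A:4, B:2, C:2, D:1, E:1, F:2.
The maximum is 4, attained only by A.

A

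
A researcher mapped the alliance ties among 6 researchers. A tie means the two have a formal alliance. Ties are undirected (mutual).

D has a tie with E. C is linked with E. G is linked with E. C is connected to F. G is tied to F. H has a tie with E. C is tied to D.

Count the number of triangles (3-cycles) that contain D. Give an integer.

D's neighbors: C and E.
Neighbor pairs that are themselves tied: D–C–E. Each forms one triangle with D, for 1 in total.

1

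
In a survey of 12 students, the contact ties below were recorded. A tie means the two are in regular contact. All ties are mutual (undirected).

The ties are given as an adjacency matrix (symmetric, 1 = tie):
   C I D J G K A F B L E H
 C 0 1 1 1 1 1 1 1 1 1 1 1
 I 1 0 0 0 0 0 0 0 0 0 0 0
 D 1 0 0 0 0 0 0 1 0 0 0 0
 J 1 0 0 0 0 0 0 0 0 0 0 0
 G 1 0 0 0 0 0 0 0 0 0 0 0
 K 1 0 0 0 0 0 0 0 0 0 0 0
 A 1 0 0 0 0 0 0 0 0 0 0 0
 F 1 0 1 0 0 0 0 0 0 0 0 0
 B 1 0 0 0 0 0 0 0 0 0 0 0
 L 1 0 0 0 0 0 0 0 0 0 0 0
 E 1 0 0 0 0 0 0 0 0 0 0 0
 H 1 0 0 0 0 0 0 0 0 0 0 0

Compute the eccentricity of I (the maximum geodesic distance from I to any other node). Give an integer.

Distances from I: A:2, B:2, C:1, D:2, E:2, F:2, G:2, H:2, J:2, K:2, L:2.
The largest is 2 (to D, J, G, K, A, F, B, L, E, and H), so the eccentricity of I is 2.

2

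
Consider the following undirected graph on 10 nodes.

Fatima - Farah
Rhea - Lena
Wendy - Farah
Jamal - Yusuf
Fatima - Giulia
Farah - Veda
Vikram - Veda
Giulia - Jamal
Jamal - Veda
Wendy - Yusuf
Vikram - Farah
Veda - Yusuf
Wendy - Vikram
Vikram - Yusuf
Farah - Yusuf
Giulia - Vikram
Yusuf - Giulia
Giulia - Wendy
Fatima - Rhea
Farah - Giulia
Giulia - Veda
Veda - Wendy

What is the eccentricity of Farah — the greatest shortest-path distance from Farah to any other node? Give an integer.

3

Distances from Farah: Fatima:1, Giulia:1, Jamal:2, Lena:3, Rhea:2, Veda:1, Vikram:1, Wendy:1, Yusuf:1.
The largest is 3 (to Lena), so the eccentricity of Farah is 3.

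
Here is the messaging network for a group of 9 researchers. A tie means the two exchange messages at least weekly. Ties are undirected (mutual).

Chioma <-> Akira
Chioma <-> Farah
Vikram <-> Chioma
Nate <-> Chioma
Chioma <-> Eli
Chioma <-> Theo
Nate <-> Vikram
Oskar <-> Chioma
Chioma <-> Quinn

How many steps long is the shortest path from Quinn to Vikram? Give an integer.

One shortest route is Quinn – Chioma – Vikram, which uses 2 edges, and Quinn and Vikram are not directly tied, so nothing shorter exists. So d(Quinn,Vikram) = 2.

2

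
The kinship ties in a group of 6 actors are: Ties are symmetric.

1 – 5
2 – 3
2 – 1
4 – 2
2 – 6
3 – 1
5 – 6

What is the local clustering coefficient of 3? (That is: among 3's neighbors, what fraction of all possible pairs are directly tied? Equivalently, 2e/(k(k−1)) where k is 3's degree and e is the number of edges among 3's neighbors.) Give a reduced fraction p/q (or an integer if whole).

3's neighbors: 1 and 2 (k = 2).
Possible neighbor pairs: C(2,2) = 1. Edges among them: 1–2 → e = 1.
Clustering(3) = 1/1.

1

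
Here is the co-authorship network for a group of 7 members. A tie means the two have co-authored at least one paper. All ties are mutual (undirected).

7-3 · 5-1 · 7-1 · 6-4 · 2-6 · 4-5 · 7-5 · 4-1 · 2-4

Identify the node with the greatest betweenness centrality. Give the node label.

4

Unnormalized betweenness of each node: 1:3, 2:0, 3:0, 4:8, 5:3, 6:0, 7:5.
4 has the largest value, 8, making it the main broker — the node through which the most shortest paths run.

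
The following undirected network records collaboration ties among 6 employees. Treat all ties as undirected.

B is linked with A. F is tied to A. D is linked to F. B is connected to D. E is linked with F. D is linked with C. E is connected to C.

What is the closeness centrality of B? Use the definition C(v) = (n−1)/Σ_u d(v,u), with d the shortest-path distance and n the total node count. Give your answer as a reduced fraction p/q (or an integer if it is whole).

Distances from B: A:1, C:2, D:1, E:3, F:2. Sum = 9.
n = 6, so closeness = 5/9.

5/9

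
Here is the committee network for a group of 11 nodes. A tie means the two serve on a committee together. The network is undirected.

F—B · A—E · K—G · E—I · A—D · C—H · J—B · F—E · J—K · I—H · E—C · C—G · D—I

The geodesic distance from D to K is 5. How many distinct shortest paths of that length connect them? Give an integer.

The shortest distance is 5. The length-5 paths are: D–A–E–C–G–K; D–I–E–C–G–K; D–I–H–C–G–K.
That gives 3 distinct shortest paths.

3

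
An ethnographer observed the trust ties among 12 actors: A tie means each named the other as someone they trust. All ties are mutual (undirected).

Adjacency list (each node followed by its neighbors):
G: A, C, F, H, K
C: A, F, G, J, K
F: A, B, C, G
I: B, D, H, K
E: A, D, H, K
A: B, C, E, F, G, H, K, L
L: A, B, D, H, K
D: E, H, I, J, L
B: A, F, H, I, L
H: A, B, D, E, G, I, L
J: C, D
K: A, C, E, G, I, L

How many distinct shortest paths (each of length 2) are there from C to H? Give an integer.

The shortest distance is 2. The length-2 paths are: C–A–H; C–G–H.
That gives 2 distinct shortest paths.

2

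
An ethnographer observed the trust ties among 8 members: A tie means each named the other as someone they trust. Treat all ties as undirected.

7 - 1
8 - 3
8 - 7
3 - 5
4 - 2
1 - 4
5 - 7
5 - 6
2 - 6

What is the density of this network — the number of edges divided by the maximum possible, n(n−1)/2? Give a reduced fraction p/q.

There are 9 edges and 8 nodes, so the maximum possible is C(8,2) = 28.
Density = 9/28.

9/28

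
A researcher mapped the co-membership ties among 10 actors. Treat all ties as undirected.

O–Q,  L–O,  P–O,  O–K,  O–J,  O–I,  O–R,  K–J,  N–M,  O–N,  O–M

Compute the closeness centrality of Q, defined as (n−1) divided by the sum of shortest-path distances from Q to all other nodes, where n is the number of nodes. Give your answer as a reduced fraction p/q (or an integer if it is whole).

9/17

Distances from Q: I:2, J:2, K:2, L:2, M:2, N:2, O:1, P:2, R:2. Sum = 17.
n = 10, so closeness = 9/17.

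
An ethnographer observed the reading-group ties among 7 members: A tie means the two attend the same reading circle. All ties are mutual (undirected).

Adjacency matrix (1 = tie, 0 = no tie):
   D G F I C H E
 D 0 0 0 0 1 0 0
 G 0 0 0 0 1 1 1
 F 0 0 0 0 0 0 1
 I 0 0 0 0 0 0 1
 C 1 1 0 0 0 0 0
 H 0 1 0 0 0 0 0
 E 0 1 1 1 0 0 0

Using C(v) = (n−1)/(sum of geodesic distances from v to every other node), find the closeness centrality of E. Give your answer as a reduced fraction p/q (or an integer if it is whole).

3/5

Distances from E: C:2, D:3, F:1, G:1, H:2, I:1. Sum = 10.
n = 7, so closeness = 6/10 = 3/5.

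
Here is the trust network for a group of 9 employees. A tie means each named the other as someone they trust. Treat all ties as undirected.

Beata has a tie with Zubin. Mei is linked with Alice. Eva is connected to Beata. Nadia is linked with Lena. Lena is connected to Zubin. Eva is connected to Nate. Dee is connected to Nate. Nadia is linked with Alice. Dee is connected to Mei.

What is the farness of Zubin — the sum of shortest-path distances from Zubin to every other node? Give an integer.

20

Distances from Zubin: Alice:3, Beata:1, Dee:4, Eva:2, Lena:1, Mei:4, Nadia:2, Nate:3.
Sum = 3 + 1 + 4 + 2 + 1 + 4 + 2 + 3 = 20.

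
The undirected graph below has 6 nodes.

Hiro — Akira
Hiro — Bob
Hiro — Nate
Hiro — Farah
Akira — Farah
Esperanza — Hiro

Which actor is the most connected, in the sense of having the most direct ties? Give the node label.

Hiro

Degrees — Akira:2, Bob:1, Esperanza:1, Farah:2, Hiro:5, Nate:1.
The maximum is 5, attained only by Hiro.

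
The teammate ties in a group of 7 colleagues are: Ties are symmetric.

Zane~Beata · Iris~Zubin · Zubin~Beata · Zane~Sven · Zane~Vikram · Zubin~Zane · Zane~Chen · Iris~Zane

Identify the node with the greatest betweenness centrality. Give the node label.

Zane

Unnormalized betweenness of each node: Beata:0, Chen:0, Iris:0, Sven:0, Vikram:0, Zane:25/2, Zubin:1/2.
Zane has the largest value, 25/2, making it the main broker — the node through which the most shortest paths run.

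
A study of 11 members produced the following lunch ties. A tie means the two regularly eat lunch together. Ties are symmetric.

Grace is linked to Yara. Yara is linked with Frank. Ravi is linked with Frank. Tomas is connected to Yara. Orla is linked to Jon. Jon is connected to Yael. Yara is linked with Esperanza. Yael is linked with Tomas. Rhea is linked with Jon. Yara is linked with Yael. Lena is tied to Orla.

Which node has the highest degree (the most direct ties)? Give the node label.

Degrees — Esperanza:1, Frank:2, Grace:1, Jon:3, Lena:1, Orla:2, Ravi:1, Rhea:1, Tomas:2, Yael:3, Yara:5.
The maximum is 5, attained only by Yara.

Yara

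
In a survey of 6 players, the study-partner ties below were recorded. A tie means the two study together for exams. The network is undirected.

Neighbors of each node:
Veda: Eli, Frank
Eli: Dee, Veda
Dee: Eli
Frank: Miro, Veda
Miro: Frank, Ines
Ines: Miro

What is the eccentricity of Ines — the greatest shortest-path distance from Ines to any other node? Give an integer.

Distances from Ines: Dee:5, Eli:4, Frank:2, Miro:1, Veda:3.
The largest is 5 (to Dee), so the eccentricity of Ines is 5.

5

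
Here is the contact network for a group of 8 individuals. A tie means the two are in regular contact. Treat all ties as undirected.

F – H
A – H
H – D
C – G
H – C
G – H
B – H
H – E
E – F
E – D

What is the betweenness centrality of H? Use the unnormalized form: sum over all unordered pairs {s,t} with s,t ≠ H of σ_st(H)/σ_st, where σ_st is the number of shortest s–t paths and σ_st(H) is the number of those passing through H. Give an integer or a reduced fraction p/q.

35/2

Pairs whose geodesics pass through H — F–A: 1; F–D: 1/2; F–C: 1; F–B: 1; F–G: 1; E–A: 1; E–C: 1; E–B: 1; E–G: 1; A–D: 1; A–C: 1; A–B: 1; A–G: 1; D–C: 1 … (+4 more pairs).
All other pairs contribute 0.
Summing the contributions gives betweenness(H) = 35/2.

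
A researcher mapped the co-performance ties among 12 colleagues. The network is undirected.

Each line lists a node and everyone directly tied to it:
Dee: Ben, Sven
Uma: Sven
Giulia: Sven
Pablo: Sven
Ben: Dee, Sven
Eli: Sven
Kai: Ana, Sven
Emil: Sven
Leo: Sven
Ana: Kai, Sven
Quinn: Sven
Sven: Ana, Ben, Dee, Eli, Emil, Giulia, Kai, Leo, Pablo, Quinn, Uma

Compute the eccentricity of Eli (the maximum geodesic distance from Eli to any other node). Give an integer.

Distances from Eli: Ana:2, Ben:2, Dee:2, Emil:2, Giulia:2, Kai:2, Leo:2, Pablo:2, Quinn:2, Sven:1, Uma:2.
The largest is 2 (to Leo, Pablo, Uma, Dee, Quinn, Kai, Giulia, Emil, Ana, and Ben), so the eccentricity of Eli is 2.

2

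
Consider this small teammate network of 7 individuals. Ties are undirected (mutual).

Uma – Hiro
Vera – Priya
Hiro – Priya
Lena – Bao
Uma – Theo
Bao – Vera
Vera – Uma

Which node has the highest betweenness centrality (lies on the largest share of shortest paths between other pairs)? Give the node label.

Vera

Unnormalized betweenness of each node: Bao:5, Hiro:1, Lena:0, Priya:3/2, Theo:0, Uma:13/2, Vera:9.
Vera has the largest value, 9, making it the main broker — the node through which the most shortest paths run.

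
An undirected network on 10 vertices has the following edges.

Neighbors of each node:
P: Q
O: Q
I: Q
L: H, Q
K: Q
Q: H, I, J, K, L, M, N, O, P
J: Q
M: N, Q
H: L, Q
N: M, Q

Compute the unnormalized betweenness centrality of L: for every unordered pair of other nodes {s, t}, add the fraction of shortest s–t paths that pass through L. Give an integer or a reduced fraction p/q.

No shortest path between any pair of other nodes passes through L.
Summing the contributions gives betweenness(L) = 0.

0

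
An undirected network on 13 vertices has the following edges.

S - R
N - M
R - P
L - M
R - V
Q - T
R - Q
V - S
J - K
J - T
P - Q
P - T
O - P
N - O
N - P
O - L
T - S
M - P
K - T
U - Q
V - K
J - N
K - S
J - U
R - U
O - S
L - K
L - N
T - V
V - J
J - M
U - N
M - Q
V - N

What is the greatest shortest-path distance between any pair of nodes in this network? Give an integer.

3

Eccentricity of each node (its greatest distance to any other): J:2, K:2, L:3, M:3, N:2, O:2, P:2, Q:2, R:3, S:3, T:2, U:2, V:2.
The maximum eccentricity is 3, realized for instance by the pair S–M via S – V – N – M. So the diameter is 3.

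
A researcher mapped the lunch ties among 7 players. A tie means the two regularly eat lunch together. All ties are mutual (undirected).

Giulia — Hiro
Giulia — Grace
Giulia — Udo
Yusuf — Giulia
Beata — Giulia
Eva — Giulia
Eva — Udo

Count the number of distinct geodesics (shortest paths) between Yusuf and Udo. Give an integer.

1

The shortest distance is 2, and the only length-2 path is Yusuf–Giulia–Udo. So there is exactly 1 shortest path.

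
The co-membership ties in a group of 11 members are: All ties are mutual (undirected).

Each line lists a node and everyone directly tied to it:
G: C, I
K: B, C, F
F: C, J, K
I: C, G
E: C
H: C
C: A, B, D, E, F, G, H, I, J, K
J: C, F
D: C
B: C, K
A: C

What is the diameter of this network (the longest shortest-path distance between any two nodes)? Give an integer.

2

Eccentricity of each node (its greatest distance to any other): A:2, B:2, C:1, D:2, E:2, F:2, G:2, H:2, I:2, J:2, K:2.
The maximum eccentricity is 2, realized for instance by the pair A–D via A – C – D. So the diameter is 2.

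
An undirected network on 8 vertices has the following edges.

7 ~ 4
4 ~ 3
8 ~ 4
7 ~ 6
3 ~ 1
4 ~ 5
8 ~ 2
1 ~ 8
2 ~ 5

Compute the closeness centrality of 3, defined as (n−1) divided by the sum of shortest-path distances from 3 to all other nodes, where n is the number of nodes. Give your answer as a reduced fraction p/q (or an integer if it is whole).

Distances from 3: 1:1, 2:3, 4:1, 5:2, 6:3, 7:2, 8:2. Sum = 14.
n = 8, so closeness = 7/14 = 1/2.

1/2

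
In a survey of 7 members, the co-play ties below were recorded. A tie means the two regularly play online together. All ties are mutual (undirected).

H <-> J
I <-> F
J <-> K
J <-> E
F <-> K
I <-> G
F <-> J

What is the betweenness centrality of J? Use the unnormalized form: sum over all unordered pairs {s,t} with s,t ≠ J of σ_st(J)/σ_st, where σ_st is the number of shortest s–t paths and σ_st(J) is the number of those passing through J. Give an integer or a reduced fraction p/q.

Pairs whose geodesics pass through J — I–H: 1; I–E: 1; G–H: 1; G–E: 1; H–K: 1; H–F: 1; H–E: 1; K–E: 1; F–E: 1.
All other pairs contribute 0.
Summing the contributions gives betweenness(J) = 9.

9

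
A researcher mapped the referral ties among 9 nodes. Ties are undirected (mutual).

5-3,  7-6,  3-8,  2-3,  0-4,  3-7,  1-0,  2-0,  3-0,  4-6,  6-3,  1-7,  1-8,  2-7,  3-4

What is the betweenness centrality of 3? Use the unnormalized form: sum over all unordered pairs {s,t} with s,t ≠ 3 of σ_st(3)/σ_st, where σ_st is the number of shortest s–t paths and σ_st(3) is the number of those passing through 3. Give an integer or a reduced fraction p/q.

40/3

Pairs whose geodesics pass through 3 — 8–7: 1/2; 8–6: 1; 8–0: 1/2; 8–2: 1; 8–4: 1; 8–5: 1; 7–0: 1/3; 7–4: 1/2; 7–5: 1; 1–5: 3/3; 6–0: 1/2; 6–2: 1/2; 6–5: 1; 0–5: 1 … (+3 more pairs).
All other pairs contribute 0.
Summing the contributions gives betweenness(3) = 40/3.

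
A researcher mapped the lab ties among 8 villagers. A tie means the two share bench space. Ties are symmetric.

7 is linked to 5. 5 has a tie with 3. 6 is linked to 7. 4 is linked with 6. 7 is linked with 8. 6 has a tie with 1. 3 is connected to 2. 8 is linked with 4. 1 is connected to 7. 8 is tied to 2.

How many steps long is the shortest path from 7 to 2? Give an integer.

One shortest route is 7 – 8 – 2, which uses 2 edges, and 7 and 2 are not directly tied, so nothing shorter exists. So d(7,2) = 2.

2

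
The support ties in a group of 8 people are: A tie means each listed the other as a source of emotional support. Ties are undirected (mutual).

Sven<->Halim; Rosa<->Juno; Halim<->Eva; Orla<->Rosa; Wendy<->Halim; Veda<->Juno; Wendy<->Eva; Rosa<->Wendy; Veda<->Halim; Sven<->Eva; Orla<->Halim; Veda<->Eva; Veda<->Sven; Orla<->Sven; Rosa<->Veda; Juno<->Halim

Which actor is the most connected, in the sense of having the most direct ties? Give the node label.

Halim

Degrees — Eva:4, Halim:6, Juno:3, Orla:3, Rosa:4, Sven:4, Veda:5, Wendy:3.
The maximum is 6, attained only by Halim.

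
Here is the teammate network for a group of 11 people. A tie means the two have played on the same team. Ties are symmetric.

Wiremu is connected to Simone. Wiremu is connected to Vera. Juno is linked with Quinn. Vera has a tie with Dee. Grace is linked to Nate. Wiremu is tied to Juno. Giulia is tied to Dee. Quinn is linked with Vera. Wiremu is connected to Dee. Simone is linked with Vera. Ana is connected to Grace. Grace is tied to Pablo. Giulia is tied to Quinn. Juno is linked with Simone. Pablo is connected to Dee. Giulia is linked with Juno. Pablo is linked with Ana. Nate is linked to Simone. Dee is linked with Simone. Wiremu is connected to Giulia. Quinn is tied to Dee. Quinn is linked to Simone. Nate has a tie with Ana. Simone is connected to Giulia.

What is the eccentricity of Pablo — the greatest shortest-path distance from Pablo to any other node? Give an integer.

Distances from Pablo: Ana:1, Dee:1, Giulia:2, Grace:1, Juno:3, Nate:2, Quinn:2, Simone:2, Vera:2, Wiremu:2.
The largest is 3 (to Juno), so the eccentricity of Pablo is 3.

3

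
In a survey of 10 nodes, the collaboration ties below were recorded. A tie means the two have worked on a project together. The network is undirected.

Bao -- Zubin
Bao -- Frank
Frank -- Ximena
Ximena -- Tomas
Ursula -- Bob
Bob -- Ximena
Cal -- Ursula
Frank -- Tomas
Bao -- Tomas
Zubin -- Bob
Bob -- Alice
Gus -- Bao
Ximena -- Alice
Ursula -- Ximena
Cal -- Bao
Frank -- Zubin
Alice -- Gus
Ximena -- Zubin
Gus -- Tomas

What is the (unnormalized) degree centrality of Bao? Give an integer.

5

Bao is directly tied to Cal, Frank, Gus, Tomas, and Zubin. That is 5 neighbors, so the degree of Bao is 5.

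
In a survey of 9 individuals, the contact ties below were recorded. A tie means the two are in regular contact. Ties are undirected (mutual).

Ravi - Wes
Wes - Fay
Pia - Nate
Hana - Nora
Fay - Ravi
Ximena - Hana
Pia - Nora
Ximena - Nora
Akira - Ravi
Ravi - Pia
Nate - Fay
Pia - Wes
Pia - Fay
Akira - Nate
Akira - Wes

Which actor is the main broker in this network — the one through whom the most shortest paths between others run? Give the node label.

Unnormalized betweenness of each node: Akira:2/3, Fay:2/3, Hana:0, Nate:5/3, Nora:12, Pia:47/3, Ravi:5/3, Wes:5/3, Ximena:0.
Pia has the largest value, 47/3, making it the main broker — the node through which the most shortest paths run.

Pia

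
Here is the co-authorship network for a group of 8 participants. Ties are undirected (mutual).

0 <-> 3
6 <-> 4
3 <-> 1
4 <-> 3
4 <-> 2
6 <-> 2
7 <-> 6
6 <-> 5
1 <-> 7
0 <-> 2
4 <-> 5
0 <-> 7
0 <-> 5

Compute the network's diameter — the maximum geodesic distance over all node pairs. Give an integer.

3

Eccentricity of each node (its greatest distance to any other): 0:2, 1:3, 2:3, 3:2, 4:2, 5:3, 6:2, 7:2.
The maximum eccentricity is 3, realized for instance by the pair 2–1 via 2 – 4 – 3 – 1. So the diameter is 3.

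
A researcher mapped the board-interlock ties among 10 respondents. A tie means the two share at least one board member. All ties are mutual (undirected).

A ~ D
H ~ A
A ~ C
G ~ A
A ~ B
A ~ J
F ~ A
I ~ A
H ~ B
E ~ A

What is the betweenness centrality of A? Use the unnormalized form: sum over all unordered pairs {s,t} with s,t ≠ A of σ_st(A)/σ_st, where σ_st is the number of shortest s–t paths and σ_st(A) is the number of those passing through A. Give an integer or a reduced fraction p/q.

Pairs whose geodesics pass through A — C–D: 1; C–H: 1; C–F: 1; C–I: 1; C–J: 1; C–B: 1; C–G: 1; C–E: 1; D–H: 1; D–F: 1; D–I: 1; D–J: 1; D–B: 1; D–G: 1 … (+21 more pairs).
All other pairs contribute 0.
Summing the contributions gives betweenness(A) = 35.

35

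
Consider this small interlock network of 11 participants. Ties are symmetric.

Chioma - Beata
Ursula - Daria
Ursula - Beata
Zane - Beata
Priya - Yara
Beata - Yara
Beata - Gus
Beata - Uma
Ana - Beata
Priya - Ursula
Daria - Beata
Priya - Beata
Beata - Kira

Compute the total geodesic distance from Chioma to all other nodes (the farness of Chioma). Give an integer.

19

Distances from Chioma: Ana:2, Beata:1, Daria:2, Gus:2, Kira:2, Priya:2, Uma:2, Ursula:2, Yara:2, Zane:2.
Sum = 2 + 1 + 2 + 2 + 2 + 2 + 2 + 2 + 2 + 2 = 19.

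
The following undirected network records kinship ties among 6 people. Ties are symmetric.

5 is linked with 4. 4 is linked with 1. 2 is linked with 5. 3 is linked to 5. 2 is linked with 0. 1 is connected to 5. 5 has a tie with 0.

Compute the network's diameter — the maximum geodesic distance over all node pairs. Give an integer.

Eccentricity of each node (its greatest distance to any other): 0:2, 1:2, 2:2, 3:2, 4:2, 5:1.
The maximum eccentricity is 2, realized for instance by the pair 4–2 via 4 – 5 – 2. So the diameter is 2.

2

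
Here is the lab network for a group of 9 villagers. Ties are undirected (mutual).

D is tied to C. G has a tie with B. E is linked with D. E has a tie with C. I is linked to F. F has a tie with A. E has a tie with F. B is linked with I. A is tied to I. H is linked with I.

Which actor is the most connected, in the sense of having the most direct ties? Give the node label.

Degrees — A:2, B:2, C:2, D:2, E:3, F:3, G:1, H:1, I:4.
The maximum is 4, attained only by I.

I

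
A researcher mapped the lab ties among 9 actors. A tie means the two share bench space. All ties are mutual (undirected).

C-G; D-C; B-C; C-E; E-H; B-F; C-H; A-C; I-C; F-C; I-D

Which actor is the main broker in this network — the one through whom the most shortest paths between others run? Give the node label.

Unnormalized betweenness of each node: A:0, B:0, C:25, D:0, E:0, F:0, G:0, H:0, I:0.
C has the largest value, 25, making it the main broker — the node through which the most shortest paths run.

C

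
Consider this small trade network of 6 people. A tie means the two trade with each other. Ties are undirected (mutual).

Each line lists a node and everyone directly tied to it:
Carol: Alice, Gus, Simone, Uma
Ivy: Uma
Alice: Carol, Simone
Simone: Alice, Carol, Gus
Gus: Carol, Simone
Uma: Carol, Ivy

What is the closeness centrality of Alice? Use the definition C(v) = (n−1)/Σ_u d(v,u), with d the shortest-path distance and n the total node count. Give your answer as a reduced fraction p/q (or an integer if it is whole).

Distances from Alice: Carol:1, Gus:2, Ivy:3, Simone:1, Uma:2. Sum = 9.
n = 6, so closeness = 5/9.

5/9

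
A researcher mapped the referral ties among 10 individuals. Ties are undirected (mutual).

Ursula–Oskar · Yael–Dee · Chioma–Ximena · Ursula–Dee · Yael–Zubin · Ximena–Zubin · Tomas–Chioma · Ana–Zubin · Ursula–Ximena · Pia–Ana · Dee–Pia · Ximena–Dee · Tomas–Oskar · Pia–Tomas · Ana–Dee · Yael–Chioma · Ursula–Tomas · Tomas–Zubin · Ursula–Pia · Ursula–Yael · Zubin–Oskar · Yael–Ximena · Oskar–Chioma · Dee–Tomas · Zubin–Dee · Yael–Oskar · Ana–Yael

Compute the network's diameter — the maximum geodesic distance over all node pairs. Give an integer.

2

Eccentricity of each node (its greatest distance to any other): Ana:2, Chioma:2, Dee:2, Oskar:2, Pia:2, Tomas:2, Ursula:2, Ximena:2, Yael:2, Zubin:2.
The maximum eccentricity is 2, realized for instance by the pair Ximena–Oskar via Ximena – Chioma – Oskar. So the diameter is 2.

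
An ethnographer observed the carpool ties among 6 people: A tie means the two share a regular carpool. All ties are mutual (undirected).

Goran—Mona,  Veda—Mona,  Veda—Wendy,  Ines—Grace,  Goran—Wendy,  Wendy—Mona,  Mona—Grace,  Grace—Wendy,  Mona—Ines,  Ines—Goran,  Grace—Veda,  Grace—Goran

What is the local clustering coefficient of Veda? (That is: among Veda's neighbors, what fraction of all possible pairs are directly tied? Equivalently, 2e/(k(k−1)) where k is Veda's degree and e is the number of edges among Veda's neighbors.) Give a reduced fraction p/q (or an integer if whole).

1

Veda's neighbors: Grace, Mona, and Wendy (k = 3).
Possible neighbor pairs: C(3,2) = 3. Edges among them: Grace–Mona, Grace–Wendy, Mona–Wendy → e = 3.
Clustering(Veda) = 3/3 = 1.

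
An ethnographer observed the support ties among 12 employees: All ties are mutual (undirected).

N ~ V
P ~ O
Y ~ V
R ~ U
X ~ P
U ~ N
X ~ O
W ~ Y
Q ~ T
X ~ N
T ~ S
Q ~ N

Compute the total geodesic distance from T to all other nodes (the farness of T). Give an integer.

Distances from T: N:2, O:4, P:4, Q:1, R:4, S:1, U:3, V:3, W:5, X:3, Y:4.
Sum = 2 + 4 + 4 + 1 + 4 + 1 + 3 + 3 + 5 + 3 + 4 = 34.

34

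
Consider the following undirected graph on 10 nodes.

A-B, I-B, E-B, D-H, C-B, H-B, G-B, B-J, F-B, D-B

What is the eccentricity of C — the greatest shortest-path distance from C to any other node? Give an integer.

Distances from C: A:2, B:1, D:2, E:2, F:2, G:2, H:2, I:2, J:2.
The largest is 2 (to I, J, H, D, E, G, F, and A), so the eccentricity of C is 2.

2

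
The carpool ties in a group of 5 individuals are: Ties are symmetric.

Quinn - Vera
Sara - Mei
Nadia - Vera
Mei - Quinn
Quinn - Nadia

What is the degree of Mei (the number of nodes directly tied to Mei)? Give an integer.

2

Mei is directly tied to Quinn and Sara. That is 2 neighbors, so the degree of Mei is 2.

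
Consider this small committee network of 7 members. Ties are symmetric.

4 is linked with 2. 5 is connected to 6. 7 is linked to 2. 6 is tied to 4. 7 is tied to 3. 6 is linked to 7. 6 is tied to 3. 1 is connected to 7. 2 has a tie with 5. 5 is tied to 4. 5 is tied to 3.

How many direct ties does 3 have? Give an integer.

3 is directly tied to 5, 6, and 7. That is 3 neighbors, so the degree of 3 is 3.

3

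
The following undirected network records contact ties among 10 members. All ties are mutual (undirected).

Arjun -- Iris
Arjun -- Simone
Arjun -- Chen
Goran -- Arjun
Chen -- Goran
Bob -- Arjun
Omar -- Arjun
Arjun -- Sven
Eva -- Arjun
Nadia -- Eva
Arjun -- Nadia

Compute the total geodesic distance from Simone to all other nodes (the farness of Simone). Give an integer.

17

Distances from Simone: Arjun:1, Bob:2, Chen:2, Eva:2, Goran:2, Iris:2, Nadia:2, Omar:2, Sven:2.
Sum = 1 + 2 + 2 + 2 + 2 + 2 + 2 + 2 + 2 = 17.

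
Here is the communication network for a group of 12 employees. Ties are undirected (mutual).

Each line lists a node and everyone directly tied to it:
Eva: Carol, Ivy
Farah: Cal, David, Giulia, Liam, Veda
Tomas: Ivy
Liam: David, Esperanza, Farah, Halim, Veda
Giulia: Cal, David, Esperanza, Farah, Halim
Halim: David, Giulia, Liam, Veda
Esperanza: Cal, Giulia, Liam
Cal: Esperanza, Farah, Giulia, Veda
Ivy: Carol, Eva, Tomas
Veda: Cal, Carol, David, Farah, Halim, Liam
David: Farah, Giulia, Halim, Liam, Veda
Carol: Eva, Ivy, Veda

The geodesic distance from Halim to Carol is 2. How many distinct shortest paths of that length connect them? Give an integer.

1

The shortest distance is 2, and the only length-2 path is Halim–Veda–Carol. So there is exactly 1 shortest path.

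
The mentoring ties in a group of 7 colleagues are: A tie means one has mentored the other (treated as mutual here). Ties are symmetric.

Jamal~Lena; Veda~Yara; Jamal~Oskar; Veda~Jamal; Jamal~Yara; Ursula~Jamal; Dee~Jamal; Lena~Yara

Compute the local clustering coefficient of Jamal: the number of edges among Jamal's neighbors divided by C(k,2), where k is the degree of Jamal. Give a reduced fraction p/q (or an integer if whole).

Jamal's neighbors: Dee, Lena, Oskar, Ursula, Veda, and Yara (k = 6).
Possible neighbor pairs: C(6,2) = 15. Edges among them: Lena–Yara, Veda–Yara → e = 2.
Clustering(Jamal) = 2/15.

2/15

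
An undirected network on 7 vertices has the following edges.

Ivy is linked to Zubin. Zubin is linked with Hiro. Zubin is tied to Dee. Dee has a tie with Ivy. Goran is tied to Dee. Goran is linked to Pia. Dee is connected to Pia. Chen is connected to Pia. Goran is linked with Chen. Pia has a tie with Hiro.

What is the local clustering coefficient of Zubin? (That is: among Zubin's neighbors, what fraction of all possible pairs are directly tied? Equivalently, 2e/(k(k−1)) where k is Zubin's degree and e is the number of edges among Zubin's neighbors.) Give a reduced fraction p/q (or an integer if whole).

1/3

Zubin's neighbors: Dee, Hiro, and Ivy (k = 3).
Possible neighbor pairs: C(3,2) = 3. Edges among them: Dee–Ivy → e = 1.
Clustering(Zubin) = 1/3.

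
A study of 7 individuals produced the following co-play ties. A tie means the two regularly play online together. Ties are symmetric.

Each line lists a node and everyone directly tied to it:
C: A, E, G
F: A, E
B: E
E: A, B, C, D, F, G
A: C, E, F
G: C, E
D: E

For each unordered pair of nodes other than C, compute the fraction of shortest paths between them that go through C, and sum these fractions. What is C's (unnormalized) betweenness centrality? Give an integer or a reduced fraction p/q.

Pairs whose geodesics pass through C — A–G: 1/2.
All other pairs contribute 0.
Summing the contributions gives betweenness(C) = 1/2.

1/2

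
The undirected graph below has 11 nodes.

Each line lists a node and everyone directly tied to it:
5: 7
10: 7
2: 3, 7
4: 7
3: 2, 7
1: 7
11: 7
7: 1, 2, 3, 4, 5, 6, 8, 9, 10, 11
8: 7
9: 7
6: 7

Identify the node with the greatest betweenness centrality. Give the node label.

7

Unnormalized betweenness of each node: 1:0, 2:0, 3:0, 4:0, 5:0, 6:0, 7:44, 8:0, 9:0, 10:0, 11:0.
7 has the largest value, 44, making it the main broker — the node through which the most shortest paths run.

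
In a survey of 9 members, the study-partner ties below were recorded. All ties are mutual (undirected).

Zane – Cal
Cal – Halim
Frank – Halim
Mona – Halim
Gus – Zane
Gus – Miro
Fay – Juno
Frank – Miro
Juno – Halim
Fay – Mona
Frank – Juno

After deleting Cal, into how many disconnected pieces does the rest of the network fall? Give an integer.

Cal's neighbors (Halim and Zane) remain reachable from one another through other ties, so the rest of the network stays in one piece.

1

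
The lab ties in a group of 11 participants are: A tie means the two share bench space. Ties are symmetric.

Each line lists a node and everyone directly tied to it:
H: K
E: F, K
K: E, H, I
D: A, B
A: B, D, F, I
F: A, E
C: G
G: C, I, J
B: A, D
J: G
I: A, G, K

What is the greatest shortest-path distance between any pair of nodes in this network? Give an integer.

Eccentricity of each node (its greatest distance to any other): A:3, B:4, C:4, D:4, E:4, F:4, G:3, H:4, I:2, J:4, K:3.
The maximum eccentricity is 4, realized for instance by the pair H–C via H – K – I – G – C. So the diameter is 4.

4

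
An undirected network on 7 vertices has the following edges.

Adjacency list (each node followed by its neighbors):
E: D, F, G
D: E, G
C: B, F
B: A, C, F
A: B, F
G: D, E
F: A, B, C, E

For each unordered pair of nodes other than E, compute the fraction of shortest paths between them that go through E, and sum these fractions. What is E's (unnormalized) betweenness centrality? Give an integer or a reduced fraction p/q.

8

Pairs whose geodesics pass through E — G–A: 1; G–B: 1; G–C: 1; G–F: 1; D–A: 1; D–B: 1; D–C: 1; D–F: 1.
All other pairs contribute 0.
Summing the contributions gives betweenness(E) = 8.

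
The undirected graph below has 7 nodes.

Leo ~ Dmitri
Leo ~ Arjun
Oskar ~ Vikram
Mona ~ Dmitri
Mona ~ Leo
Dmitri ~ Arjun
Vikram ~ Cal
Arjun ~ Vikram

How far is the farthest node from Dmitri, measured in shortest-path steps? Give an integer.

3

Distances from Dmitri: Arjun:1, Cal:3, Leo:1, Mona:1, Oskar:3, Vikram:2.
The largest is 3 (to Cal and Oskar), so the eccentricity of Dmitri is 3.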